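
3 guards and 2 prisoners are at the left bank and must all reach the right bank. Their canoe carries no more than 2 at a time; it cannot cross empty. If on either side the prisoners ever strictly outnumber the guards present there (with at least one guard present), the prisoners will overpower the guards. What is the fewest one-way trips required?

7

Counting alone: each trip to the right bank takes at most 2 across and each return brings at least 1 back, so after t trips out (and t−1 returns) at most 2t − (t−1) of the 5 are across; that first reaches 5 at t = 4, so at least 7 crossings are needed.
The plan below uses exactly 7 crossings, so it is optimal:
1. 2 prisoners → the right bank.  (the left bank: 3G 0P; the right bank: 0G 2P)
2. 1 prisoner ← the left bank.  (the left bank: 3G 1P; the right bank: 0G 1P)
3. 2 guards → the right bank.  (the left bank: 1G 1P; the right bank: 2G 1P)
4. 1 guard ← the left bank.  (the left bank: 2G 1P; the right bank: 1G 1P)
5. 1 guard and 1 prisoner → the right bank.  (the left bank: 1G 0P; the right bank: 2G 2P)
6. 1 prisoner ← the left bank.  (the left bank: 1G 1P; the right bank: 2G 1P)
7. 1 guard and 1 prisoner → the right bank.  (the left bank: 0G 0P; the right bank: 3G 2P)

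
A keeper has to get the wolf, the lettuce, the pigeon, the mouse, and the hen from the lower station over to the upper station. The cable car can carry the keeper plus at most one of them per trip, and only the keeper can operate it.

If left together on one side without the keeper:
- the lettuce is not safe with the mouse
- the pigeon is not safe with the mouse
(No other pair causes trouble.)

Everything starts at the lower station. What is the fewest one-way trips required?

11

Counting alone: the keeper can take at most 1 across per trip to the upper station, so moving all 5 needs at least 5 loaded trips out, with a return between consecutive ones — at least 9 crossings.
The safety rule pushes this higher. Following every safe sequence of crossings, the most of the 5 that can be at the upper station as the cable car arrives there on crossing 9 is 4 — never all 5.
So no plan with fewer than 11 crossings exists, and this one achieves 11:
1. Keeper goes to the upper station with the mouse.
2. Keeper goes back to the lower station alone.
3. Keeper goes to the upper station with the wolf.
4. Keeper goes back to the lower station alone.
5. Keeper goes to the upper station with the lettuce.
6. Keeper goes back to the lower station with the mouse.
7. Keeper goes to the upper station with the pigeon.
8. Keeper goes back to the lower station alone.
9. Keeper goes to the upper station with the hen.
10. Keeper goes back to the lower station alone.
11. Keeper goes to the upper station with the mouse.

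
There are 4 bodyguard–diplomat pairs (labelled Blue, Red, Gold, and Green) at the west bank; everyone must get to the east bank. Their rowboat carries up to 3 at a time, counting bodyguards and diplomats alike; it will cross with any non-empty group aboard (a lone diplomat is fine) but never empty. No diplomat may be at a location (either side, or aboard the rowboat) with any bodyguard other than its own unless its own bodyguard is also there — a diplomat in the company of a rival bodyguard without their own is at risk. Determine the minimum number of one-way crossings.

9

Counting alone: each trip to the east bank takes at most 3 across and each return brings at least 1 back, so after t trips out (and t−1 returns) at most 3t − (t−1) of the 8 are across; that first reaches 8 at t = 4, so at least 7 crossings are needed.
The safety rule pushes this higher. Following every safe sequence of crossings, the most of the 8 that can be at the east bank as the rowboat arrives there on crossing 7 is 7 — never all 8.
So no plan with fewer than 9 crossings exists, and this one achieves 9:
1. bodyguard Blue and diplomat Blue cross → the east bank.
2. bodyguard Blue crosses ← the west bank.
3. bodyguard Blue, bodyguard Red, and diplomat Red cross → the east bank.
4. bodyguard Blue and diplomat Blue cross ← the west bank.
5. bodyguard Blue, bodyguard Gold, and bodyguard Green cross → the east bank.
6. diplomat Red crosses ← the west bank.
7. diplomat Blue and diplomat Red cross → the east bank.
8. diplomat Blue crosses ← the west bank.
9. diplomat Blue, diplomat Gold, and diplomat Green cross → the east bank.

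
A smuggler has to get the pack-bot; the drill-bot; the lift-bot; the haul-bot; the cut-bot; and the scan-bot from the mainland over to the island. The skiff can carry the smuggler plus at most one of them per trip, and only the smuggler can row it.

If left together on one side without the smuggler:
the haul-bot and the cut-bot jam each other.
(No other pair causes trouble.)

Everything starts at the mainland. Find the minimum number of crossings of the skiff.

11

Counting alone: the smuggler can take at most 1 across per trip to the island, so moving all 6 needs at least 6 loaded trips out, with a return between consecutive ones — at least 11 crossings.
The plan below uses exactly 11 crossings, so it is optimal:
1. Smuggler goes to the island with the haul-bot.
2. Smuggler goes back to the mainland alone.
3. Smuggler goes to the island with the pack-bot.
4. Smuggler goes back to the mainland alone.
5. Smuggler goes to the island with the drill-bot.
6. Smuggler goes back to the mainland alone.
7. Smuggler goes to the island with the lift-bot.
8. Smuggler goes back to the mainland alone.
9. Smuggler goes to the island with the scan-bot.
10. Smuggler goes back to the mainland alone.
11. Smuggler goes to the island with the cut-bot.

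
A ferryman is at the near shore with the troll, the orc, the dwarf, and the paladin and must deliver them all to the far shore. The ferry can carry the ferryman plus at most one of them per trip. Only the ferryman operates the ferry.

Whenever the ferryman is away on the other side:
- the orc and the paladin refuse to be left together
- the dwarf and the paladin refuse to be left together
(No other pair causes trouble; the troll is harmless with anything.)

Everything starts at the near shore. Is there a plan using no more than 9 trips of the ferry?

Yes

Yes — this plan uses 9 crossings (≤ 9):
1. Ferryman goes to the far shore with the paladin.  [the near shore: the dwarf, the orc, the troll | the far shore: the paladin]
2. Ferryman goes back to the near shore alone.  [the near shore: the dwarf, the orc, the troll | the far shore: the paladin]
3. Ferryman goes to the far shore with the troll.  [the near shore: the dwarf, the orc | the far shore: the paladin, the troll]
4. Ferryman goes back to the near shore alone.  [the near shore: the dwarf, the orc | the far shore: the paladin, the troll]
5. Ferryman goes to the far shore with the orc.  [the near shore: the dwarf | the far shore: the orc, the paladin, the troll]
6. Ferryman goes back to the near shore with the paladin.  [the near shore: the dwarf, the paladin | the far shore: the orc, the troll]
7. Ferryman goes to the far shore with the dwarf.  [the near shore: the paladin | the far shore: the dwarf, the orc, the troll]
8. Ferryman goes back to the near shore alone.  [the near shore: the paladin | the far shore: the dwarf, the orc, the troll]
9. Ferryman goes to the far shore with the paladin.  [the near shore: — | the far shore: the dwarf, the orc, the paladin, the troll]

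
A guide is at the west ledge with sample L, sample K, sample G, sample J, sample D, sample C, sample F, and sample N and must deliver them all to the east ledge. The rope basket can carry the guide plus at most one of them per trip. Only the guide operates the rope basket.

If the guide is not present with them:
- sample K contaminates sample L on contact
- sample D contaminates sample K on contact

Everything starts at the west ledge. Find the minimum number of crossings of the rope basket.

Counting alone: the guide can take at most 1 across per trip to the east ledge, so moving all 8 needs at least 8 loaded trips out, with a return between consecutive ones — at least 15 crossings.
The safety rule pushes this higher. Following every safe sequence of crossings, the most of the 8 that can be at the east ledge as the rope basket arrives there on crossing 15 is 7 — never all 8.
So no plan with fewer than 17 crossings exists, and this one achieves 17:
1. Guide goes to the east ledge with sample K.  [the west ledge: sample C, sample D, sample F, sample G, sample J, sample L, sample N | the east ledge: sample K]
2. Guide goes back to the west ledge alone.  [the west ledge: sample C, sample D, sample F, sample G, sample J, sample L, sample N | the east ledge: sample K]
3. Guide goes to the east ledge with sample L.  [the west ledge: sample C, sample D, sample F, sample G, sample J, sample N | the east ledge: sample K, sample L]
4. Guide goes back to the west ledge with sample K.  [the west ledge: sample C, sample D, sample F, sample G, sample J, sample K, sample N | the east ledge: sample L]
5. Guide goes to the east ledge with sample D.  [the west ledge: sample C, sample F, sample G, sample J, sample K, sample N | the east ledge: sample D, sample L]
6. Guide goes back to the west ledge alone.  [the west ledge: sample C, sample F, sample G, sample J, sample K, sample N | the east ledge: sample D, sample L]
7. Guide goes to the east ledge with sample G.  [the west ledge: sample C, sample F, sample J, sample K, sample N | the east ledge: sample D, sample G, sample L]
8. Guide goes back to the west ledge alone.  [the west ledge: sample C, sample F, sample J, sample K, sample N | the east ledge: sample D, sample G, sample L]
9. Guide goes to the east ledge with sample J.  [the west ledge: sample C, sample F, sample K, sample N | the east ledge: sample D, sample G, sample J, sample L]
10. Guide goes back to the west ledge alone.  [the west ledge: sample C, sample F, sample K, sample N | the east ledge: sample D, sample G, sample J, sample L]
11. Guide goes to the east ledge with sample C.  [the west ledge: sample F, sample K, sample N | the east ledge: sample C, sample D, sample G, sample J, sample L]
12. Guide goes back to the west ledge alone.  [the west ledge: sample F, sample K, sample N | the east ledge: sample C, sample D, sample G, sample J, sample L]
13. Guide goes to the east ledge with sample F.  [the west ledge: sample K, sample N | the east ledge: sample C, sample D, sample F, sample G, sample J, sample L]
14. Guide goes back to the west ledge alone.  [the west ledge: sample K, sample N | the east ledge: sample C, sample D, sample F, sample G, sample J, sample L]
15. Guide goes to the east ledge with sample N.  [the west ledge: sample K | the east ledge: sample C, sample D, sample F, sample G, sample J, sample L, sample N]
16. Guide goes back to the west ledge alone.  [the west ledge: sample K | the east ledge: sample C, sample D, sample F, sample G, sample J, sample L, sample N]
17. Guide goes to the east ledge with sample K.  [the west ledge: — | the east ledge: sample C, sample D, sample F, sample G, sample J, sample K, sample L, sample N]

17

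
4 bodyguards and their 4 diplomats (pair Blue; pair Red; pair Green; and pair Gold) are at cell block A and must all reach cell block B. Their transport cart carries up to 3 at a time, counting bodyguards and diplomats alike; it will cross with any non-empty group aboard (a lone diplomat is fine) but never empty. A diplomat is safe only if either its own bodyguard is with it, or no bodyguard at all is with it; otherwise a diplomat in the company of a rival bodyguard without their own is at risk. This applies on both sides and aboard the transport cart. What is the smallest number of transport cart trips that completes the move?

Counting alone: each trip to cell block B takes at most 3 across and each return brings at least 1 back, so after t trips out (and t−1 returns) at most 3t − (t−1) of the 8 are across; that first reaches 8 at t = 4, so at least 7 crossings are needed.
The safety rule pushes this higher. Following every safe sequence of crossings, the most of the 8 that can be at cell block B as the transport cart arrives there on crossing 7 is 7 — never all 8.
So no plan with fewer than 9 crossings exists, and this one achieves 9:
1. bodyguard Blue and diplomat Blue cross → cell block B.
2. bodyguard Blue crosses ← cell block A.
3. bodyguard Blue, bodyguard Red, and diplomat Red cross → cell block B.
4. bodyguard Blue and diplomat Blue cross ← cell block A.
5. bodyguard Blue, bodyguard Gold, and bodyguard Green cross → cell block B.
6. diplomat Red crosses ← cell block A.
7. diplomat Blue and diplomat Red cross → cell block B.
8. diplomat Blue crosses ← cell block A.
9. diplomat Blue, diplomat Gold, and diplomat Green cross → cell block B.

9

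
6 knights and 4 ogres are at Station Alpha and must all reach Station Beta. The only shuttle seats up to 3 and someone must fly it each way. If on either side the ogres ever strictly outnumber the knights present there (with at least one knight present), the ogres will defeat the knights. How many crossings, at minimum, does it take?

9

Counting alone: each trip to Station Beta takes at most 3 across and each return brings at least 1 back, so after t trips out (and t−1 returns) at most 3t − (t−1) of the 10 are across; that first reaches 10 at t = 5, so at least 9 crossings are needed.
The plan below uses exactly 9 crossings, so it is optimal:
1. 2 ogres → Station Beta.  (Station Alpha: 6K 2O; Station Beta: 0K 2O)
2. 1 ogre ← Station Alpha.  (Station Alpha: 6K 3O; Station Beta: 0K 1O)
3. 3 ogres → Station Beta.  (Station Alpha: 6K 0O; Station Beta: 0K 4O)
4. 1 ogre ← Station Alpha.  (Station Alpha: 6K 1O; Station Beta: 0K 3O)
5. 3 knights → Station Beta.  (Station Alpha: 3K 1O; Station Beta: 3K 3O)
6. 1 ogre ← Station Alpha.  (Station Alpha: 3K 2O; Station Beta: 3K 2O)
7. 1 knight and 2 ogres → Station Beta.  (Station Alpha: 2K 0O; Station Beta: 4K 4O)
8. 1 ogre ← Station Alpha.  (Station Alpha: 2K 1O; Station Beta: 4K 3O)
9. 2 knights and 1 ogre → Station Beta.  (Station Alpha: 0K 0O; Station Beta: 6K 4O)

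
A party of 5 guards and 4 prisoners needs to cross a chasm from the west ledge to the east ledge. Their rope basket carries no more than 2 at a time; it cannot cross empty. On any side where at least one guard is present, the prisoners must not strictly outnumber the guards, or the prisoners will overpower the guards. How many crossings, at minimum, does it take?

Counting alone: each trip to the east ledge takes at most 2 across and each return brings at least 1 back, so after t trips out (and t−1 returns) at most 2t − (t−1) of the 9 are across; that first reaches 9 at t = 8, so at least 15 crossings are needed.
The plan below uses exactly 15 crossings, so it is optimal:
1. 2 prisoners → the east ledge.  (the west ledge: 5G 2P; the east ledge: 0G 2P)
2. 1 prisoner ← the west ledge.  (the west ledge: 5G 3P; the east ledge: 0G 1P)
3. 2 prisoners → the east ledge.  (the west ledge: 5G 1P; the east ledge: 0G 3P)
4. 1 prisoner ← the west ledge.  (the west ledge: 5G 2P; the east ledge: 0G 2P)
5. 2 guards → the east ledge.  (the west ledge: 3G 2P; the east ledge: 2G 2P)
6. 1 prisoner ← the west ledge.  (the west ledge: 3G 3P; the east ledge: 2G 1P)
7. 1 guard and 1 prisoner → the east ledge.  (the west ledge: 2G 2P; the east ledge: 3G 2P)
8. 1 guard ← the west ledge.  (the west ledge: 3G 2P; the east ledge: 2G 2P)
9. 1 guard and 1 prisoner → the east ledge.  (the west ledge: 2G 1P; the east ledge: 3G 3P)
10. 1 prisoner ← the west ledge.  (the west ledge: 2G 2P; the east ledge: 3G 2P)
11. 1 guard and 1 prisoner → the east ledge.  (the west ledge: 1G 1P; the east ledge: 4G 3P)
12. 1 guard ← the west ledge.  (the west ledge: 2G 1P; the east ledge: 3G 3P)
13. 1 guard and 1 prisoner → the east ledge.  (the west ledge: 1G 0P; the east ledge: 4G 4P)
14. 1 prisoner ← the west ledge.  (the west ledge: 1G 1P; the east ledge: 4G 3P)
15. 1 guard and 1 prisoner → the east ledge.  (the west ledge: 0G 0P; the east ledge: 5G 4P)

15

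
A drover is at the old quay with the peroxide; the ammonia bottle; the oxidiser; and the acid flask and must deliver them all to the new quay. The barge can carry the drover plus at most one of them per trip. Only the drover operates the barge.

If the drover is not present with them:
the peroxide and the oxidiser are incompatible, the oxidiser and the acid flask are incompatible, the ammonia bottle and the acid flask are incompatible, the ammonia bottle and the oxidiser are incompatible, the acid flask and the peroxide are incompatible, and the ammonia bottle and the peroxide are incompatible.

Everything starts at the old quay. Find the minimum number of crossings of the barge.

Whatever the first load, the items left behind include a forbidden pair without the drover. No opening move is safe, so no plan exists.

impossible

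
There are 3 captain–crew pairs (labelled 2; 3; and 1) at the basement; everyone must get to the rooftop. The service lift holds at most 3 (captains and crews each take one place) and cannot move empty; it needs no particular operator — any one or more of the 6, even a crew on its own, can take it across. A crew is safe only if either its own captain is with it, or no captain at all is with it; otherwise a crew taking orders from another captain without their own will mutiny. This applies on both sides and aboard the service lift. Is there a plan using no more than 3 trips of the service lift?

Counting alone: each trip to the rooftop takes at most 3 across and each return brings at least 1 back, so after t trips out (and t−1 returns) at most 3t − (t−1) of the 6 are across; that first reaches 6 at t = 3, so at least 5 crossings are needed.
Since 3 < 5, 3 crossings cannot be enough. (The shortest complete plan in fact takes 5:)
1. captain 2 and crew 2 cross → the rooftop.
2. captain 2 crosses ← the basement.
3. captain 1, captain 2, and captain 3 cross → the rooftop.
4. crew 2 crosses ← the basement.
5. crew 1, crew 2, and crew 3 cross → the rooftop.

No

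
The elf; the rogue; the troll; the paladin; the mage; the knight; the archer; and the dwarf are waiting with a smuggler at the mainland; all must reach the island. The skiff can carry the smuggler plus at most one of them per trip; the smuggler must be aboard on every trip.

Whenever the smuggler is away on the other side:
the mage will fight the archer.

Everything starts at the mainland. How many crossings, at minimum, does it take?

Counting alone: the smuggler can take at most 1 across per trip to the island, so moving all 8 needs at least 8 loaded trips out, with a return between consecutive ones — at least 15 crossings.
The plan below uses exactly 15 crossings, so it is optimal:
1. Smuggler goes to the island with the mage.
2. Smuggler goes back to the mainland alone.
3. Smuggler goes to the island with the elf.
4. Smuggler goes back to the mainland alone.
5. Smuggler goes to the island with the rogue.
6. Smuggler goes back to the mainland alone.
7. Smuggler goes to the island with the troll.
8. Smuggler goes back to the mainland alone.
9. Smuggler goes to the island with the paladin.
10. Smuggler goes back to the mainland alone.
11. Smuggler goes to the island with the knight.
12. Smuggler goes back to the mainland alone.
13. Smuggler goes to the island with the dwarf.
14. Smuggler goes back to the mainland alone.
15. Smuggler goes to the island with the archer.

15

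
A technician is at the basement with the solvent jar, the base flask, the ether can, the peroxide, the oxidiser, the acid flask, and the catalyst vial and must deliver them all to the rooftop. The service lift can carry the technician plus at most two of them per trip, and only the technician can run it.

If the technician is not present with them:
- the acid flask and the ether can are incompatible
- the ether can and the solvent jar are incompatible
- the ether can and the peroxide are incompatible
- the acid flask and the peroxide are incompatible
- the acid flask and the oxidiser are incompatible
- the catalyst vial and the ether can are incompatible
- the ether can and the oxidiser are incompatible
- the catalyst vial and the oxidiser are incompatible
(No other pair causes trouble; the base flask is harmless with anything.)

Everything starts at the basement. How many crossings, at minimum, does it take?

Whatever the first load, the items left behind include a forbidden pair without the technician. No opening move is safe, so no plan exists.

impossible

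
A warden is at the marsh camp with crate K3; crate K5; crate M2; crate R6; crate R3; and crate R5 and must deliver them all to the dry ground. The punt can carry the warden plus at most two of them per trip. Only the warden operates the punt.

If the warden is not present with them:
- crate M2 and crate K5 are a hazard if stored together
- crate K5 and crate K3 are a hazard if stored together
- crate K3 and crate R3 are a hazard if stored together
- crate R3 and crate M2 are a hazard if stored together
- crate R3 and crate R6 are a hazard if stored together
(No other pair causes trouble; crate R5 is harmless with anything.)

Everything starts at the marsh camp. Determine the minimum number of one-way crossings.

7

Counting alone: the warden can take at most 2 across per trip to the dry ground, so moving all 6 needs at least 3 loaded trips out, with a return between consecutive ones — at least 5 crossings.
The safety rule pushes this higher. Following every safe sequence of crossings, the most of the 6 that can be at the dry ground as the punt arrives there on crossing 5 is 5 — never all 6.
So no plan with fewer than 7 crossings exists, and this one achieves 7:
1. Warden goes to the dry ground with crate K5 and crate R3.  [the marsh camp: crate K3, crate M2, crate R5, crate R6 | the dry ground: crate K5, crate R3]
2. Warden goes back to the marsh camp alone.  [the marsh camp: crate K3, crate M2, crate R5, crate R6 | the dry ground: crate K5, crate R3]
3. Warden goes to the dry ground with crate K3 and crate M2.  [the marsh camp: crate R5, crate R6 | the dry ground: crate K3, crate K5, crate M2, crate R3]
4. Warden goes back to the marsh camp with crate K5 and crate R3.  [the marsh camp: crate K5, crate R3, crate R5, crate R6 | the dry ground: crate K3, crate M2]
5. Warden goes to the dry ground with crate R5 and crate R6.  [the marsh camp: crate K5, crate R3 | the dry ground: crate K3, crate M2, crate R5, crate R6]
6. Warden goes back to the marsh camp alone.  [the marsh camp: crate K5, crate R3 | the dry ground: crate K3, crate M2, crate R5, crate R6]
7. Warden goes to the dry ground with crate K5 and crate R3.  [the marsh camp: — | the dry ground: crate K3, crate K5, crate M2, crate R3, crate R5, crate R6]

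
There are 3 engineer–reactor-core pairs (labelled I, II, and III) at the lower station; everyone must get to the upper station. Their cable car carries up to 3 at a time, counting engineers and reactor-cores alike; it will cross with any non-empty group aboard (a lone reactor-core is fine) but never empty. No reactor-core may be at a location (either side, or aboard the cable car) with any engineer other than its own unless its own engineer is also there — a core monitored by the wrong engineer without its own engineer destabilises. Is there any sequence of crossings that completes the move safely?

Yes

1. engineer I and reactor-core I cross → the upper station.
2. engineer I crosses ← the lower station.
3. engineer I, engineer II, and engineer III cross → the upper station.
4. reactor-core I crosses ← the lower station.
5. reactor-core I, reactor-core II, and reactor-core III cross → the upper station.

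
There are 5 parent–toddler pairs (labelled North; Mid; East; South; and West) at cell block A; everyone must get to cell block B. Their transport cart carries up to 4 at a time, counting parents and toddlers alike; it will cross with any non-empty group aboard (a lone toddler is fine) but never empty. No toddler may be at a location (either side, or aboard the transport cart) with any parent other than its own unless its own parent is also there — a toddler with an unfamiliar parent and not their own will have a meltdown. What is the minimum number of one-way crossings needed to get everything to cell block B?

Counting alone: each trip to cell block B takes at most 4 across and each return brings at least 1 back, so after t trips out (and t−1 returns) at most 4t − (t−1) of the 10 are across; that first reaches 10 at t = 3, so at least 5 crossings are needed.
The safety rule pushes this higher. Following every safe sequence of crossings, the most of the 10 that can be at cell block B as the transport cart arrives there on crossing 5 is 9 — never all 10.
So no plan with fewer than 7 crossings exists, and this one achieves 7:
1. parent North and toddler North cross → cell block B.
2. parent North crosses ← cell block A.
3. toddler East, toddler Mid, toddler South, and toddler West cross → cell block B.
4. toddler North crosses ← cell block A.
5. parent East, parent Mid, parent South, and parent West cross → cell block B.
6. parent Mid and toddler Mid cross ← cell block A.
7. parent Mid, parent North, toddler Mid, and toddler North cross → cell block B.

7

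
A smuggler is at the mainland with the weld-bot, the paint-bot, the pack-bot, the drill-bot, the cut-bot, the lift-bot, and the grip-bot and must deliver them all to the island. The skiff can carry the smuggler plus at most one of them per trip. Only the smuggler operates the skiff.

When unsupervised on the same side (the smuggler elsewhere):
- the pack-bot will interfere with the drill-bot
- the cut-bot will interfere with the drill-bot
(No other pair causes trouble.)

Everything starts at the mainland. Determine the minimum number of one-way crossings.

Counting alone: the smuggler can take at most 1 across per trip to the island, so moving all 7 needs at least 7 loaded trips out, with a return between consecutive ones — at least 13 crossings.
The safety rule pushes this higher. Following every safe sequence of crossings, the most of the 7 that can be at the island as the skiff arrives there on crossing 13 is 6 — never all 7.
So no plan with fewer than 15 crossings exists, and this one achieves 15:
1. Smuggler goes to the island with the drill-bot.
2. Smuggler goes back to the mainland alone.
3. Smuggler goes to the island with the weld-bot.
4. Smuggler goes back to the mainland alone.
5. Smuggler goes to the island with the paint-bot.
6. Smuggler goes back to the mainland alone.
7. Smuggler goes to the island with the pack-bot.
8. Smuggler goes back to the mainland with the drill-bot.
9. Smuggler goes to the island with the cut-bot.
10. Smuggler goes back to the mainland alone.
11. Smuggler goes to the island with the lift-bot.
12. Smuggler goes back to the mainland alone.
13. Smuggler goes to the island with the grip-bot.
14. Smuggler goes back to the mainland alone.
15. Smuggler goes to the island with the drill-bot.

15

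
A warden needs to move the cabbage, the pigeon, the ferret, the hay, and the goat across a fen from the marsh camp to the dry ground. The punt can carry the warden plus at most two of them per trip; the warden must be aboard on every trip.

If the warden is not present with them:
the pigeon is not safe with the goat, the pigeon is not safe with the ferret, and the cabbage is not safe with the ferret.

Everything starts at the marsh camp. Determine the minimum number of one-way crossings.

Counting alone: the warden can take at most 2 across per trip to the dry ground, so moving all 5 needs at least 3 loaded trips out, with a return between consecutive ones — at least 5 crossings.
The plan below uses exactly 5 crossings, so it is optimal:
1. Warden goes to the dry ground with the cabbage and the pigeon.  [the marsh camp: the ferret, the goat, the hay | the dry ground: the cabbage, the pigeon]
2. Warden goes back to the marsh camp alone.  [the marsh camp: the ferret, the goat, the hay | the dry ground: the cabbage, the pigeon]
3. Warden goes to the dry ground with the hay.  [the marsh camp: the ferret, the goat | the dry ground: the cabbage, the hay, the pigeon]
4. Warden goes back to the marsh camp alone.  [the marsh camp: the ferret, the goat | the dry ground: the cabbage, the hay, the pigeon]
5. Warden goes to the dry ground with the ferret and the goat.  [the marsh camp: — | the dry ground: the cabbage, the ferret, the goat, the hay, the pigeon]

5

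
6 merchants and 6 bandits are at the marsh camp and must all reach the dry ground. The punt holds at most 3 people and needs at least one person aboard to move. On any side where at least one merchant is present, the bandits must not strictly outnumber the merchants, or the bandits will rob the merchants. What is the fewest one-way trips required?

Following every safe sequence of crossings from the start, the most of the 12 that can be at the dry ground as the punt arrives there on crossings 1, 3, 5 is 3, 5, 6 respectively; the best ever achieved is 6 of 12.
From crossing 7 on, no configuration arises that was not already reachable earlier: only 17 distinct safe configurations (who is on which side, and where the punt is) can ever be reached, none of them has everyone across, and every continuation just revisits them. They are: 0 merchants + 0 bandits across (punt back at the start); 0 merchants + 1 bandit across (punt there); 0 merchants + 1 bandit across (punt back at the start); 0 merchants + 2 bandits across (punt there); 0 merchants + 2 bandits across (punt back at the start); 0 merchants + 3 bandits across (punt there); 0 merchants + 3 bandits across (punt back at the start); 0 merchants + 4 bandits across (punt there); 0 merchants + 4 bandits across (punt back at the start); 0 merchants + 5 bandits across (punt there); 0 merchants + 5 bandits across (punt back at the start); 0 merchants + 6 bandits across (punt there); 1 merchant + 1 bandit across (punt there); 1 merchant + 1 bandit across (punt back at the start); 2 merchants + 2 bandits across (punt there); 2 merchants + 2 bandits across (punt back at the start); 3 merchants + 3 bandits across (punt there). So no valid plan exists.

impossible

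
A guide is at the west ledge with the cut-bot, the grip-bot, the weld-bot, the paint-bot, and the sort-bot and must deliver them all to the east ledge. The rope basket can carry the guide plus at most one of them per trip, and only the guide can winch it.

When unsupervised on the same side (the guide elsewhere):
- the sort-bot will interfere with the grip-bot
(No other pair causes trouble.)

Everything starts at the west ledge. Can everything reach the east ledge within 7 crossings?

No

Counting alone: the guide can take at most 1 across per trip to the east ledge, so moving all 5 needs at least 5 loaded trips out, with a return between consecutive ones — at least 9 crossings.
Since 7 < 9, 7 crossings cannot be enough. (The shortest complete plan in fact takes 9:)
1. Guide goes to the east ledge with the grip-bot.
2. Guide goes back to the west ledge alone.
3. Guide goes to the east ledge with the cut-bot.
4. Guide goes back to the west ledge alone.
5. Guide goes to the east ledge with the weld-bot.
6. Guide goes back to the west ledge alone.
7. Guide goes to the east ledge with the paint-bot.
8. Guide goes back to the west ledge alone.
9. Guide goes to the east ledge with the sort-bot.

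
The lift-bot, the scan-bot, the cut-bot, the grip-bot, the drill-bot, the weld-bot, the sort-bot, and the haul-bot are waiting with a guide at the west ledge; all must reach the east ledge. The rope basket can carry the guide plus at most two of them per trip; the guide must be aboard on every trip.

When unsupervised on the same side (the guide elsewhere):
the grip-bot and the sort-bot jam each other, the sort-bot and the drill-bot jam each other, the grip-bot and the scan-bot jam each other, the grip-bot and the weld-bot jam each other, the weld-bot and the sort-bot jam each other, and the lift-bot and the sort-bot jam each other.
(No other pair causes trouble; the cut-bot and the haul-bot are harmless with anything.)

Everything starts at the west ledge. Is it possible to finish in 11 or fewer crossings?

Counting alone: the guide can take at most 2 across per trip to the east ledge, so moving all 8 needs at least 4 loaded trips out, with a return between consecutive ones — at least 7 crossings.
The safety rule pushes this higher. Following every safe sequence of crossings, the most of the 8 that can be at the east ledge as the rope basket arrives there on crossings 7, 9, 11 is 5, 6, 7 respectively — never all 8.
So the move cannot be finished within 11 crossings. (The shortest complete plan takes 13:)
1. Guide goes to the east ledge with the grip-bot and the sort-bot.  [the west ledge: the cut-bot, the drill-bot, the haul-bot, the lift-bot, the scan-bot, the weld-bot | the east ledge: the grip-bot, the sort-bot]
2. Guide goes back to the west ledge with the grip-bot.  [the west ledge: the cut-bot, the drill-bot, the grip-bot, the haul-bot, the lift-bot, the scan-bot, the weld-bot | the east ledge: the sort-bot]
3. Guide goes to the east ledge with the grip-bot and the lift-bot.  [the west ledge: the cut-bot, the drill-bot, the haul-bot, the scan-bot, the weld-bot | the east ledge: the grip-bot, the lift-bot, the sort-bot]
4. Guide goes back to the west ledge with the sort-bot.  [the west ledge: the cut-bot, the drill-bot, the haul-bot, the scan-bot, the sort-bot, the weld-bot | the east ledge: the grip-bot, the lift-bot]
5. Guide goes to the east ledge with the cut-bot and the sort-bot.  [the west ledge: the drill-bot, the haul-bot, the scan-bot, the weld-bot | the east ledge: the cut-bot, the grip-bot, the lift-bot, the sort-bot]
6. Guide goes back to the west ledge with the sort-bot.  [the west ledge: the drill-bot, the haul-bot, the scan-bot, the sort-bot, the weld-bot | the east ledge: the cut-bot, the grip-bot, the lift-bot]
7. Guide goes to the east ledge with the drill-bot and the weld-bot.  [the west ledge: the haul-bot, the scan-bot, the sort-bot | the east ledge: the cut-bot, the drill-bot, the grip-bot, the lift-bot, the weld-bot]
8. Guide goes back to the west ledge with the grip-bot.  [the west ledge: the grip-bot, the haul-bot, the scan-bot, the sort-bot | the east ledge: the cut-bot, the drill-bot, the lift-bot, the weld-bot]
9. Guide goes to the east ledge with the grip-bot and the scan-bot.  [the west ledge: the haul-bot, the sort-bot | the east ledge: the cut-bot, the drill-bot, the grip-bot, the lift-bot, the scan-bot, the weld-bot]
10. Guide goes back to the west ledge with the grip-bot.  [the west ledge: the grip-bot, the haul-bot, the sort-bot | the east ledge: the cut-bot, the drill-bot, the lift-bot, the scan-bot, the weld-bot]
11. Guide goes to the east ledge with the grip-bot and the haul-bot.  [the west ledge: the sort-bot | the east ledge: the cut-bot, the drill-bot, the grip-bot, the haul-bot, the lift-bot, the scan-bot, the weld-bot]
12. Guide goes back to the west ledge with the grip-bot.  [the west ledge: the grip-bot, the sort-bot | the east ledge: the cut-bot, the drill-bot, the haul-bot, the lift-bot, the scan-bot, the weld-bot]
13. Guide goes to the east ledge with the grip-bot and the sort-bot.  [the west ledge: — | the east ledge: the cut-bot, the drill-bot, the grip-bot, the haul-bot, the lift-bot, the scan-bot, the sort-bot, the weld-bot]

No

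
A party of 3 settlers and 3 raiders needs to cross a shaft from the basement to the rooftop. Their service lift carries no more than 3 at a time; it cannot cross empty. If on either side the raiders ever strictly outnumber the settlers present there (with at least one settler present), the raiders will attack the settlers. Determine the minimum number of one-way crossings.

Counting alone: each trip to the rooftop takes at most 3 across and each return brings at least 1 back, so after t trips out (and t−1 returns) at most 3t − (t−1) of the 6 are across; that first reaches 6 at t = 3, so at least 5 crossings are needed.
The plan below uses exactly 5 crossings, so it is optimal:
1. 2 raiders → the rooftop.  (the basement: 3S 1R; the rooftop: 0S 2R)
2. 1 raider ← the basement.  (the basement: 3S 2R; the rooftop: 0S 1R)
3. 3 settlers → the rooftop.  (the basement: 0S 2R; the rooftop: 3S 1R)
4. 1 raider ← the basement.  (the basement: 0S 3R; the rooftop: 3S 0R)
5. 3 raiders → the rooftop.  (the basement: 0S 0R; the rooftop: 3S 3R)

5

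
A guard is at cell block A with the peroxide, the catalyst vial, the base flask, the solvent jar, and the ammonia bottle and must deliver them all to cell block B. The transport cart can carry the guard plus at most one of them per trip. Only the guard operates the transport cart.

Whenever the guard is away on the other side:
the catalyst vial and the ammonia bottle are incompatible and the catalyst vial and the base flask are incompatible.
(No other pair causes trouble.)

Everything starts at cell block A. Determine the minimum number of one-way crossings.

Counting alone: the guard can take at most 1 across per trip to cell block B, so moving all 5 needs at least 5 loaded trips out, with a return between consecutive ones — at least 9 crossings.
The safety rule pushes this higher. Following every safe sequence of crossings, the most of the 5 that can be at cell block B as the transport cart arrives there on crossing 9 is 4 — never all 5.
So no plan with fewer than 11 crossings exists, and this one achieves 11:
1. Guard goes to cell block B with the catalyst vial.
2. Guard goes back to cell block A alone.
3. Guard goes to cell block B with the peroxide.
4. Guard goes back to cell block A alone.
5. Guard goes to cell block B with the base flask.
6. Guard goes back to cell block A with the catalyst vial.
7. Guard goes to cell block B with the ammonia bottle.
8. Guard goes back to cell block A alone.
9. Guard goes to cell block B with the solvent jar.
10. Guard goes back to cell block A alone.
11. Guard goes to cell block B with the catalyst vial.

11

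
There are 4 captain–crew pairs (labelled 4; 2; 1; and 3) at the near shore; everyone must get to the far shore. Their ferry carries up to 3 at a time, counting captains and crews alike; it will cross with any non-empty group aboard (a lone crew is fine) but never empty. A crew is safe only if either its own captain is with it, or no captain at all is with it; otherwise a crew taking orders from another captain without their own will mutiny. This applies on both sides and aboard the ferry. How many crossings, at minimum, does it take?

9

Counting alone: each trip to the far shore takes at most 3 across and each return brings at least 1 back, so after t trips out (and t−1 returns) at most 3t − (t−1) of the 8 are across; that first reaches 8 at t = 4, so at least 7 crossings are needed.
The safety rule pushes this higher. Following every safe sequence of crossings, the most of the 8 that can be at the far shore as the ferry arrives there on crossing 7 is 7 — never all 8.
So no plan with fewer than 9 crossings exists, and this one achieves 9:
1. captain 4 and crew 4 cross → the far shore.
2. captain 4 crosses ← the near shore.
3. captain 2, captain 4, and crew 2 cross → the far shore.
4. captain 4 and crew 4 cross ← the near shore.
5. captain 1, captain 3, and captain 4 cross → the far shore.
6. crew 2 crosses ← the near shore.
7. crew 2 and crew 4 cross → the far shore.
8. crew 4 crosses ← the near shore.
9. crew 1, crew 3, and crew 4 cross → the far shore.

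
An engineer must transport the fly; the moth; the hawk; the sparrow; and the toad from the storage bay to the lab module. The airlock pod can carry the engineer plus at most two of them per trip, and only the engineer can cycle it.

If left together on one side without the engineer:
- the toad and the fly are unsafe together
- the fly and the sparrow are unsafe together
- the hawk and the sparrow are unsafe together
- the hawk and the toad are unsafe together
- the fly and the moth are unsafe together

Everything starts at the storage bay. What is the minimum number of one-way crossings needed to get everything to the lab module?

Counting alone: the engineer can take at most 2 across per trip to the lab module, so moving all 5 needs at least 3 loaded trips out, with a return between consecutive ones — at least 5 crossings.
The safety rule pushes this higher. Following every safe sequence of crossings, the most of the 5 that can be at the lab module as the airlock pod arrives there on crossing 5 is 4 — never all 5.
So no plan with fewer than 7 crossings exists, and this one achieves 7:
1. Engineer goes to the lab module with the fly and the hawk.  [the storage bay: the moth, the sparrow, the toad | the lab module: the fly, the hawk]
2. Engineer goes back to the storage bay alone.  [the storage bay: the moth, the sparrow, the toad | the lab module: the fly, the hawk]
3. Engineer goes to the lab module with the moth.  [the storage bay: the sparrow, the toad | the lab module: the fly, the hawk, the moth]
4. Engineer goes back to the storage bay with the fly.  [the storage bay: the fly, the sparrow, the toad | the lab module: the hawk, the moth]
5. Engineer goes to the lab module with the sparrow and the toad.  [the storage bay: the fly | the lab module: the hawk, the moth, the sparrow, the toad]
6. Engineer goes back to the storage bay with the hawk.  [the storage bay: the fly, the hawk | the lab module: the moth, the sparrow, the toad]
7. Engineer goes to the lab module with the fly and the hawk.  [the storage bay: — | the lab module: the fly, the hawk, the moth, the sparrow, the toad]

7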